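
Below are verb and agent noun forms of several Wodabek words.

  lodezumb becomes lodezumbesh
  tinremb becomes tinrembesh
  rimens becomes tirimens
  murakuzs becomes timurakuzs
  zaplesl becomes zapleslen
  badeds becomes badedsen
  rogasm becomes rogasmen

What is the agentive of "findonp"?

rimens and badeds both end in -s yet inflect differently (tirimens, badedsen), so the final letter is not what conditions the rule; the second-to-last letter is.
"findonp" has second-to-last letter 'n'. The one such stem in the data (rimens → tirimens) adds the prefix ti-, so the same rule applies.
The other patterns: stems whose second-to-last letter is 'm' add -esh; stems whose second-to-last letter is 'd' or 's' add -en.
So findonp → tifindonp.

tifindonp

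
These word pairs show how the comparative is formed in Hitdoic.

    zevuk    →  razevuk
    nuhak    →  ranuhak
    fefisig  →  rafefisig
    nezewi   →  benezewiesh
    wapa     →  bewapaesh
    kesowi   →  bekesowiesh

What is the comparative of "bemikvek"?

rabemikvek

"bemikvek" ends in a consonant. The stems ending in a consonant (zevuk → razevuk, nuhak → ranuhak, fefisig → rafefisig) add the prefix ra-.
The other pattern: stems ending in a vowel add be- … -esh around the stem.
So bemikvek → rabemikvek.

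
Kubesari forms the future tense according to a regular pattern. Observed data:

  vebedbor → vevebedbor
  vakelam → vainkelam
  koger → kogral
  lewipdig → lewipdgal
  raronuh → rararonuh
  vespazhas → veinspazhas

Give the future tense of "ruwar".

ruinwar

"ruwar" has last vowel 'a'. The stems whose last vowel is 'a' (vakelam → vainkelam, vespazhas → veinspazhas) insert -in- after the first vowel.
So ruwar → ruinwar.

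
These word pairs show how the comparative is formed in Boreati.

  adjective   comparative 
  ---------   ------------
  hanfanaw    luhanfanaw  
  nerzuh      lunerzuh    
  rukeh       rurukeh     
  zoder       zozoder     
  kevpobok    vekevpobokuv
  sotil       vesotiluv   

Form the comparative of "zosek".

nerzuh and rukeh both end in -h yet inflect differently (lunerzuh, rurukeh), so the final letter is not what conditions the rule; the last vowel is.
"zosek" has last vowel 'e'. The stems whose last vowel is 'e' (rukeh → rurukeh, zoder → zozoder) repeat the first consonant+vowel as a prefix.
The other patterns: stems whose last vowel is 'a' or 'u' add the prefix lu-; stems whose last vowel is 'i' or 'o' add ve- … -uv around the stem.
So zosek → zozosek.

zozosek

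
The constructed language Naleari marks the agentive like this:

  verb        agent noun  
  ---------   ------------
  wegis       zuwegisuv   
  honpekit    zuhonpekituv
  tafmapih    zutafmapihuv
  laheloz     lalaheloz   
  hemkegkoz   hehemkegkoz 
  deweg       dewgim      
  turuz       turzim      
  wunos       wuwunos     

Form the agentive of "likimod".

lilikimod

wegis and wunos both end in -s yet inflect differently (zuwegisuv, wuwunos), so the final letter is not what conditions the rule; the last vowel is.
"likimod" has last vowel 'o'. The stems whose last vowel is 'o' (hemkegkoz → hehemkegkoz, wunos → wuwunos, laheloz → lalaheloz) repeat the first consonant+vowel as a prefix.
So likimod → lilikimod.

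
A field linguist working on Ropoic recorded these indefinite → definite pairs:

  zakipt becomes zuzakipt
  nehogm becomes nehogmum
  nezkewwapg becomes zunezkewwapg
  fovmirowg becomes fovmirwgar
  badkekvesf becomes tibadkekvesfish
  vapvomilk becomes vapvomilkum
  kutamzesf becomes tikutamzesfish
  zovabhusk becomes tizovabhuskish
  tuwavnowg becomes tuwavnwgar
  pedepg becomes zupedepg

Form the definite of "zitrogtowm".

zitrogtwmar

"zitrogtowm" has second-to-last letter 'w'. The stems whose second-to-last letter is 'w' (tuwavnowg → tuwavnwgar, fovmirowg → fovmirwgar) delete the last vowel and add -ar.
The other patterns: stems whose second-to-last letter is 's' add ti- … -ish around the stem; stems whose second-to-last letter is 'p' add the prefix zu-; stems whose second-to-last letter is 'g' or 'l' add -um.
So zitrogtowm → zitrogtwmar.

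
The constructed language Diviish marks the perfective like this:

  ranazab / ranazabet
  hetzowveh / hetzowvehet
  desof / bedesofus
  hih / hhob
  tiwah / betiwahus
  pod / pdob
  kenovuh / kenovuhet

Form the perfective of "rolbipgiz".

hih and tiwah both end in -h yet inflect differently (hhob, betiwahus), so the final letter is not what conditions the rule; the number of vowels is.
"rolbipgiz" has 3 vowels. The stems with 3 vowels (kenovuh → kenovuhet, hetzowveh → hetzowvehet, ranazab → ranazabet) add -et.
The other patterns: stems with 1 vowel delete the last vowel and add -ob; stems with 2 vowels add be- … -us around the stem.
So rolbipgiz → rolbipgizet.

rolbipgizet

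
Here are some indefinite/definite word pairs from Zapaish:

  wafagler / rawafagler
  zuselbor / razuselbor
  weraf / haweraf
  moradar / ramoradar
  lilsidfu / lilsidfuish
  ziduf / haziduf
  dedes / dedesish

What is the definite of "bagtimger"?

rabagtimger

"bagtimger" ends in -r. The stems ending in -r (moradar → ramoradar, wafagler → rawafagler, zuselbor → razuselbor) add the prefix ra-.
So bagtimger → rabagtimger.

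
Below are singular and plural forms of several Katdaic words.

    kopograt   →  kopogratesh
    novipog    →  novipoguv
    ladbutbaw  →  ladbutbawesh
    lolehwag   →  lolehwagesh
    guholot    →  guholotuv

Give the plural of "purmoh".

purmohuv

kopograt and guholot both end in -t yet inflect differently (kopogratesh, guholotuv), so the final letter is not what conditions the rule; the last vowel is.
"purmoh" has last vowel 'o'. The stems whose last vowel is 'o' (guholot → guholotuv, novipog → novipoguv) add -uv.
So purmoh → purmohuv.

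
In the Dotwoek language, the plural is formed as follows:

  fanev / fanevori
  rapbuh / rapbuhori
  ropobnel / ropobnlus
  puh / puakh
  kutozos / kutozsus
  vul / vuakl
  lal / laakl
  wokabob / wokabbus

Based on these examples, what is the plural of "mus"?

muaks

"mus" has 1 vowel. The stems with 1 vowel (vul → vuakl, lal → laakl, puh → puakh) insert -ak- after the first vowel.
So mus → muaks.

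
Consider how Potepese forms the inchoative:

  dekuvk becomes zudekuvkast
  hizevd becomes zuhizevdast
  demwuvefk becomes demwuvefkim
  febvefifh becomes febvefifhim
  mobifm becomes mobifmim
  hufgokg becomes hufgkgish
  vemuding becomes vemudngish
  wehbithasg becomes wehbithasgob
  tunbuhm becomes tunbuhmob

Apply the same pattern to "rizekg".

rizkgish

"rizekg" has second-to-last letter 'k'. The one such stem in the data (hufgokg → hufgkgish) deletes the last vowel and adds -ish (as does vemuding), so the same rule applies.
So rizekg → rizkgish.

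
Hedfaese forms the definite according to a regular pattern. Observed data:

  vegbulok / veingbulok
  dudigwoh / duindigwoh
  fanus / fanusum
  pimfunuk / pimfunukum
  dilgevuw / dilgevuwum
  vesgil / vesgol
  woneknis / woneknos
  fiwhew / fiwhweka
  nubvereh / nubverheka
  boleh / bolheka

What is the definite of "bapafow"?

bainpafow

vegbulok and pimfunuk both end in -k yet inflect differently (veingbulok, pimfunukum), so the final letter is not what conditions the rule; the last vowel is.
"bapafow" has last vowel 'o'. The stems whose last vowel is 'o' (vegbulok → veingbulok, dudigwoh → duindigwoh) insert -in- after the first vowel.
So bapafow → bainpafow.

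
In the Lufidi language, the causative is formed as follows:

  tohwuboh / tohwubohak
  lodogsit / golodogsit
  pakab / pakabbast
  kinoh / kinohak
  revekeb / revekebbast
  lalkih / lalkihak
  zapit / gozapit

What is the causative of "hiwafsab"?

lalkih and lodogsit both have last vowel 'i' yet inflect differently (lalkihak, golodogsit), so the last vowel is not what conditions the rule; the final letter is.
"hiwafsab" ends in -b. The stems ending in -b (pakab → pakabbast, revekeb → revekebbast) double the final consonant and add -ast.
The other patterns: stems ending in -h add -ak; stems ending in -t add the prefix go-.
So hiwafsab → hiwafsabbast.

hiwafsabbast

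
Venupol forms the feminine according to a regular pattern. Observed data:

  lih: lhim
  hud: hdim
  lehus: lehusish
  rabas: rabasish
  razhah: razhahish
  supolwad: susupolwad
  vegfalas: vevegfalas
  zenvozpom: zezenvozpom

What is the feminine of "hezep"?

"hezep" has 2 vowels. The stems with 2 vowels (lehus → lehusish, rabas → rabasish, razhah → razhahish) add -ish.
The other patterns: stems with 1 vowel delete the last vowel and add -im; stems with 3 vowels repeat the first consonant+vowel as a prefix.
So hezep → hezepish.

hezepish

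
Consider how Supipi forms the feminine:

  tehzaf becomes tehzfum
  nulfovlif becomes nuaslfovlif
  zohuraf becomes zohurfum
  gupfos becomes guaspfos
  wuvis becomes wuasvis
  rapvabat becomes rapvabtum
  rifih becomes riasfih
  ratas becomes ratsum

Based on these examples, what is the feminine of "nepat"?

neptum

"nepat" has last vowel 'a'. The stems whose last vowel is 'a' (zohuraf → zohurfum, rapvabat → rapvabtum, tehzaf → tehzfum) delete the last vowel and add -um.
So nepat → neptum.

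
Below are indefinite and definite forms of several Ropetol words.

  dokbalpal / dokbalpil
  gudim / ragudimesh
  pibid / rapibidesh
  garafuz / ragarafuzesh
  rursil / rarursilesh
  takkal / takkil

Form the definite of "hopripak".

hopripik

dokbalpal and rursil both end in -l yet inflect differently (dokbalpil, rarursilesh), so the final letter is not what conditions the rule; the last vowel is.
"hopripak" has last vowel 'a'. The stems whose last vowel is 'a' (dokbalpal → dokbalpil, takkal → takkil) change the last vowel to 'i'.
So hopripak → hopripik.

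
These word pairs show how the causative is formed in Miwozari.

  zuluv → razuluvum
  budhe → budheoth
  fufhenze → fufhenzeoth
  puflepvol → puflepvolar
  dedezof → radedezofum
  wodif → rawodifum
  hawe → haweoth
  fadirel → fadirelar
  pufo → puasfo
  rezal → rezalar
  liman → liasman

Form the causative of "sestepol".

fadirel and fufhenze both have last vowel 'e' yet inflect differently (fadirelar, fufhenzeoth), so the last vowel is not what conditions the rule; the final letter is.
"sestepol" ends in -l. The stems ending in -l (puflepvol → puflepvolar, fadirel → fadirelar, rezal → rezalar) add -ar.
So sestepol → sestepolar.

sestepolar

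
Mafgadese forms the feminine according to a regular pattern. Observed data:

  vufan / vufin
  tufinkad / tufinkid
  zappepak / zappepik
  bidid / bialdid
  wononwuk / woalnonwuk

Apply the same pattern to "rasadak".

"rasadak" has last vowel 'a'. The stems whose last vowel is 'a' (zappepak → zappepik, tufinkad → tufinkid, vufan → vufin) change the last vowel to 'i'.
So rasadak → rasadik.

rasadik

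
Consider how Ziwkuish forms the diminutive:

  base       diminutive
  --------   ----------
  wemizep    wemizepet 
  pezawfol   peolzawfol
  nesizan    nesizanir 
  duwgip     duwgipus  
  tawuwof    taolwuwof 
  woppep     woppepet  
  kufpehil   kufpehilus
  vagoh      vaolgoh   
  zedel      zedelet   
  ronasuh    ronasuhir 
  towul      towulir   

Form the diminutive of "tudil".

tudilus

zedel and pezawfol both end in -l yet inflect differently (zedelet, peolzawfol), so the final letter is not what conditions the rule; the last vowel is.
"tudil" has last vowel 'i'. The stems whose last vowel is 'i' (duwgip → duwgipus, kufpehil → kufpehilus) add -us.
The other patterns: stems whose last vowel is 'e' add -et; stems whose last vowel is 'o' insert -ol- after the first vowel; stems whose last vowel is 'a' or 'u' add -ir.
So tudil → tudilus.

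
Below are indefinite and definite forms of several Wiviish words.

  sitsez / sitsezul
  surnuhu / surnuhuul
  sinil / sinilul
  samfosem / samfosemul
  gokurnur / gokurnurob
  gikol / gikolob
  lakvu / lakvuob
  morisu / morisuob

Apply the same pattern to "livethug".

sinil and gikol both end in -l yet inflect differently (sinilul, gikolob), so the final letter is not what conditions the rule; the first letter is.
"livethug" begins with l-. The one such stem in the data (lakvu → lakvuob) adds -ob, so the same rule applies.
So livethug → livethugob.

livethugob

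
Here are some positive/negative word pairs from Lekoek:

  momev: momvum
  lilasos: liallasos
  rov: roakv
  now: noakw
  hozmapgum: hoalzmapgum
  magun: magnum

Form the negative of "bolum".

"bolum" has 2 vowels. The stems with 2 vowels (momev → momvum, magun → magnum) delete the last vowel and add -um.
So bolum → bolmum.

bolmum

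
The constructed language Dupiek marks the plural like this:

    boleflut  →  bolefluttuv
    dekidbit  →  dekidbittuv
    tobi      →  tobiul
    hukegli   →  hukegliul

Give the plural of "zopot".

dekidbit and tobi both have last vowel 'i' yet inflect differently (dekidbittuv, tobiul), so the last vowel is not what conditions the rule; the final letter is.
"zopot" ends in -t. The stems ending in -t (boleflut → bolefluttuv, dekidbit → dekidbittuv) double the final consonant and add -uv.
So zopot → zopottuv.

zopottuv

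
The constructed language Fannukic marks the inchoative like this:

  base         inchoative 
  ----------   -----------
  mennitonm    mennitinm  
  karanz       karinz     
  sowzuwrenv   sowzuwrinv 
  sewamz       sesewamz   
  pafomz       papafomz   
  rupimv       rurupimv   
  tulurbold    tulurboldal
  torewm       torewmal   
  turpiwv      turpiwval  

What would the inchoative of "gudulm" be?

gudulmal

karanz and sewamz both end in -z yet inflect differently (karinz, sesewamz), so the final letter is not what conditions the rule; the second-to-last letter is.
"gudulm" has second-to-last letter 'l'. The one such stem in the data (tulurbold → tulurboldal) adds -al, so the same rule applies.
The other patterns: stems whose second-to-last letter is 'n' change the last vowel to 'i'; stems whose second-to-last letter is 'm' repeat the first consonant+vowel as a prefix.
So gudulm → gudulmal.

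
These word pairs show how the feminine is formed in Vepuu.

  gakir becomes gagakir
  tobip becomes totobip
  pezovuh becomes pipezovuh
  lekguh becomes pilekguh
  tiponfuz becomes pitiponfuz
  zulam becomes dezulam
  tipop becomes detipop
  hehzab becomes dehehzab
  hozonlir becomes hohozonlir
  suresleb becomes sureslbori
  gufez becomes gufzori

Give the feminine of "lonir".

hehzab and suresleb both end in -b yet inflect differently (dehehzab, sureslbori), so the final letter is not what conditions the rule; the last vowel is.
"lonir" has last vowel 'i'. The stems whose last vowel is 'i' (hozonlir → hohozonlir, gakir → gagakir, tobip → totobip) repeat the first consonant+vowel as a prefix.
So lonir → lolonir.

lolonir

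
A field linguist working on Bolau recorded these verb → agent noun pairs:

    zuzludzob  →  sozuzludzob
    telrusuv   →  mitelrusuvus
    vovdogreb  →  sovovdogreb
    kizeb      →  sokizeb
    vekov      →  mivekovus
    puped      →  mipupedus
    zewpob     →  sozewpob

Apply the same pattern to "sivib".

sosivib

kizeb and puped both have last vowel 'e' yet inflect differently (sokizeb, mipupedus), so the last vowel is not what conditions the rule; the final letter is.
"sivib" ends in -b. The stems ending in -b (zewpob → sozewpob, zuzludzob → sozuzludzob, kizeb → sokizeb) add the prefix so-.
The other pattern: stems ending in -d or -v add mi- … -us around the stem.
So sivib → sosivib.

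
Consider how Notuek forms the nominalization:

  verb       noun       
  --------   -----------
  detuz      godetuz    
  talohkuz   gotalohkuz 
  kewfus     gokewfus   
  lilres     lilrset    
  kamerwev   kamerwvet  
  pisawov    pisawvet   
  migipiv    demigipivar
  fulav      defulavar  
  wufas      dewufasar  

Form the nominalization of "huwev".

huwvet

kewfus and lilres both end in -s yet inflect differently (gokewfus, lilrset), so the final letter is not what conditions the rule; the last vowel is.
"huwev" has last vowel 'e'. The stems whose last vowel is 'e' (lilres → lilrset, kamerwev → kamerwvet) delete the last vowel and add -et.
The other patterns: stems whose last vowel is 'u' add the prefix go-; stems whose last vowel is 'a' or 'i' add de- … -ar around the stem.
So huwev → huwvet.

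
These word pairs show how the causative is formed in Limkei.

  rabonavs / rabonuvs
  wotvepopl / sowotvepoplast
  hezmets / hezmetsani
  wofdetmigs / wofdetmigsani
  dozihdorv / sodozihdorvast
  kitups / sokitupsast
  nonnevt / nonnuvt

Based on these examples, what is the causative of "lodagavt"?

hezmets and rabonavs both end in -s yet inflect differently (hezmetsani, rabonuvs), so the final letter is not what conditions the rule; the second-to-last letter is.
"lodagavt" has second-to-last letter 'v'. The stems whose second-to-last letter is 'v' (nonnevt → nonnuvt, rabonavs → rabonuvs) change the last vowel to 'u'.
The other patterns: stems whose second-to-last letter is 'g' or 't' add -ani; stems whose second-to-last letter is 'p' or 'r' add so- … -ast around the stem.
So lodagavt → lodaguvt.

lodaguvt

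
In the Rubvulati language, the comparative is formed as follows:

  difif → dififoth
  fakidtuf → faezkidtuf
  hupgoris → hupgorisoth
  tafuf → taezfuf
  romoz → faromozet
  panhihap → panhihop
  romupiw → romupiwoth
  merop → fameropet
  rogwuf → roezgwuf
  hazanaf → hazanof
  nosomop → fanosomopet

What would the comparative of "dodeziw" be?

dodeziwoth

rogwuf and hazanaf both end in -f yet inflect differently (roezgwuf, hazanof), so the final letter is not what conditions the rule; the last vowel is.
"dodeziw" has last vowel 'i'. The stems whose last vowel is 'i' (hupgoris → hupgorisoth, romupiw → romupiwoth, difif → dififoth) add -oth.
So dodeziw → dodeziwoth.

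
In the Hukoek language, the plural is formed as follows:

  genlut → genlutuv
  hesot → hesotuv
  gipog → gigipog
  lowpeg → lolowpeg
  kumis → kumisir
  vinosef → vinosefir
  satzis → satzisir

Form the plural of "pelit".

pelituv

hesot and gipog both have last vowel 'o' yet inflect differently (hesotuv, gigipog), so the last vowel is not what conditions the rule; the final letter is.
"pelit" ends in -t. The stems ending in -t (genlut → genlutuv, hesot → hesotuv) add -uv.
So pelit → pelituv.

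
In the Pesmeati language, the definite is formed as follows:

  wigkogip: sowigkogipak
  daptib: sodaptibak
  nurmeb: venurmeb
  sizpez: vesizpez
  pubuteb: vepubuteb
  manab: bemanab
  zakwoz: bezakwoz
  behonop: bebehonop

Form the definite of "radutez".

daptib and nurmeb both end in -b yet inflect differently (sodaptibak, venurmeb), so the final letter is not what conditions the rule; the last vowel is.
"radutez" has last vowel 'e'. The stems whose last vowel is 'e' (nurmeb → venurmeb, sizpez → vesizpez, pubuteb → vepubuteb) add the prefix ve-.
The other patterns: stems whose last vowel is 'i' add so- … -ak around the stem; stems whose last vowel is 'a' or 'o' add the prefix be-.
So radutez → veradutez.

veradutez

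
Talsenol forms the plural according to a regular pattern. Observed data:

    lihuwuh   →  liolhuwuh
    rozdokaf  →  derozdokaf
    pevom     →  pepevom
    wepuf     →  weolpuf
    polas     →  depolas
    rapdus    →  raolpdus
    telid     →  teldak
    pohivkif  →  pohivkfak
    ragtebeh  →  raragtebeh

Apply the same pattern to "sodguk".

sooldguk

wepuf and pohivkif both end in -f yet inflect differently (weolpuf, pohivkfak), so the final letter is not what conditions the rule; the last vowel is.
"sodguk" has last vowel 'u'. The stems whose last vowel is 'u' (wepuf → weolpuf, lihuwuh → liolhuwuh, rapdus → raolpdus) insert -ol- after the first vowel.
The other patterns: stems whose last vowel is 'i' delete the last vowel and add -ak; stems whose last vowel is 'a' add the prefix de-; stems whose last vowel is 'e' or 'o' repeat the first consonant+vowel as a prefix.
So sodguk → sooldguk.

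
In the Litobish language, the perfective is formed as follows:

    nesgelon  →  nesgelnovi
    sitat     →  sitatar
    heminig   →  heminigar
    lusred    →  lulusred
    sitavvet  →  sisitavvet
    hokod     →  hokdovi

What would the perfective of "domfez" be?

dodomfez

hokod and lusred both end in -d yet inflect differently (hokdovi, lulusred), so the final letter is not what conditions the rule; the last vowel is.
"domfez" has last vowel 'e'. The stems whose last vowel is 'e' (lusred → lulusred, sitavvet → sisitavvet) repeat the first consonant+vowel as a prefix.
The other patterns: stems whose last vowel is 'o' delete the last vowel and add -ovi; stems whose last vowel is 'a' or 'i' add -ar.
So domfez → dodomfez.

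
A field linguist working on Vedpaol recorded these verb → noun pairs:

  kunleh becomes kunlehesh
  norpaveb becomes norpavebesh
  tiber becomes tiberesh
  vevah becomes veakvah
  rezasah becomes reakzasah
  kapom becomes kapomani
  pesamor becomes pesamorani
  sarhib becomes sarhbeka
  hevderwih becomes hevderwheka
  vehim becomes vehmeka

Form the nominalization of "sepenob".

kunleh and vevah both end in -h yet inflect differently (kunlehesh, veakvah), so the final letter is not what conditions the rule; the last vowel is.
"sepenob" has last vowel 'o'. The stems whose last vowel is 'o' (kapom → kapomani, pesamor → pesamorani) add -ani.
The other patterns: stems whose last vowel is 'e' add -esh; stems whose last vowel is 'a' insert -ak- after the first vowel; stems whose last vowel is 'i' delete the last vowel and add -eka.
So sepenob → sepenobani.

sepenobani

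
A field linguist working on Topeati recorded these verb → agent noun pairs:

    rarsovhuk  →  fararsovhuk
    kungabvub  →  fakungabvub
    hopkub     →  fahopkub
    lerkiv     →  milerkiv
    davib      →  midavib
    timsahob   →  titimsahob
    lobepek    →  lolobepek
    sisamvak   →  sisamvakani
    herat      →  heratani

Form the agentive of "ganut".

faganut

"ganut" has last vowel 'u'. The stems whose last vowel is 'u' (rarsovhuk → fararsovhuk, kungabvub → fakungabvub, hopkub → fahopkub) add the prefix fa-.
So ganut → faganut.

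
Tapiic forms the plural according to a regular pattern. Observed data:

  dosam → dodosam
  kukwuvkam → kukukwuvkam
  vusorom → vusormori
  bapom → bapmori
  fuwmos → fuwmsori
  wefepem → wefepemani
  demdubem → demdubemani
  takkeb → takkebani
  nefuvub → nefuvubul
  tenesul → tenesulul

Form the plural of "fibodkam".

dosam and vusorom both end in -m yet inflect differently (dodosam, vusormori), so the final letter is not what conditions the rule; the last vowel is.
"fibodkam" has last vowel 'a'. The stems whose last vowel is 'a' (dosam → dodosam, kukwuvkam → kukukwuvkam) repeat the first consonant+vowel as a prefix.
So fibodkam → fifibodkam.

fifibodkam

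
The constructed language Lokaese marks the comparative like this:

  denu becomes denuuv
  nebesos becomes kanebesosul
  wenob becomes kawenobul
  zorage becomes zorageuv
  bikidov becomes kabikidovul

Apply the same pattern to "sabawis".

kasabawisul

denu and wenob both have 2 vowels yet inflect differently (denuuv, kawenobul), so the number of vowels is not what conditions the rule; whether the stem ends in a vowel or a consonant is.
"sabawis" ends in a consonant. The stems ending in a consonant (wenob → kawenobul, bikidov → kabikidovul, nebesos → kanebesosul) add ka- … -ul around the stem.
So sabawis → kasabawisul.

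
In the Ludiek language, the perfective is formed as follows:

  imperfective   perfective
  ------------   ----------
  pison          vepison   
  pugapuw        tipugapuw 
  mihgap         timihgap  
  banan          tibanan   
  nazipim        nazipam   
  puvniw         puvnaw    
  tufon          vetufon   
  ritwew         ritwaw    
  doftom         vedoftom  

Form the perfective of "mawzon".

vemawzon

banan and pison both end in -n yet inflect differently (tibanan, vepison), so the final letter is not what conditions the rule; the last vowel is.
"mawzon" has last vowel 'o'. The stems whose last vowel is 'o' (pison → vepison, tufon → vetufon, doftom → vedoftom) add the prefix ve-.
The other patterns: stems whose last vowel is 'a' or 'u' add the prefix ti-; stems whose last vowel is 'e' or 'i' change the last vowel to 'a'.
So mawzon → vemawzon.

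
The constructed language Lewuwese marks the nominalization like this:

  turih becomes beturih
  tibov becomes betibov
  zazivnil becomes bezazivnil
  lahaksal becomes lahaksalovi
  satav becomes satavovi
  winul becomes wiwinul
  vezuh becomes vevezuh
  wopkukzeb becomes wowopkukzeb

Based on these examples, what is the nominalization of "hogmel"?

hohogmel

zazivnil and lahaksal both end in -l yet inflect differently (bezazivnil, lahaksalovi), so the final letter is not what conditions the rule; the last vowel is.
"hogmel" has last vowel 'e'. The one such stem in the data (wopkukzeb → wowopkukzeb) repeats the first consonant+vowel as a prefix (as do winul, vezuh), so the same rule applies.
So hogmel → hohogmel.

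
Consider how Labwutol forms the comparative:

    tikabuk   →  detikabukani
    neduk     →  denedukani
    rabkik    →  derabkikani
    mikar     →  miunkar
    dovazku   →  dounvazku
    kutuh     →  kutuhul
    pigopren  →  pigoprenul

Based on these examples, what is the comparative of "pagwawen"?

"pagwawen" ends in -n. The one such stem in the data (pigopren → pigoprenul) adds -ul, so the same rule applies.
The other patterns: stems ending in -k add de- … -ani around the stem; stems ending in -r or -u insert -un- after the first vowel.
So pagwawen → pagwawenul.

pagwawenul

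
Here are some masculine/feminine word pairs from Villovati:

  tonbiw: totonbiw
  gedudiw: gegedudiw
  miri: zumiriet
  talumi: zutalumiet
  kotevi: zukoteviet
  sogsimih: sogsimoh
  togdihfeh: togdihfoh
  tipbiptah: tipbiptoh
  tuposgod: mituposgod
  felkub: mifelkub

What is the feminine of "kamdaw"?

tonbiw and miri both have last vowel 'i' yet inflect differently (totonbiw, zumiriet), so the last vowel is not what conditions the rule; the final letter is.
"kamdaw" ends in -w. The stems ending in -w (tonbiw → totonbiw, gedudiw → gegedudiw) repeat the first consonant+vowel as a prefix.
The other patterns: stems ending in -i add zu- … -et around the stem; stems ending in -h change the last vowel to 'o'; stems ending in -b or -d add the prefix mi-.
So kamdaw → kakamdaw.

kakamdaw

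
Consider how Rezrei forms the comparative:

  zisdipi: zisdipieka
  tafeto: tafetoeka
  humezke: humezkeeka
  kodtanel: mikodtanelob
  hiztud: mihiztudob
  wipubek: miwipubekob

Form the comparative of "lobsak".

milobsakob

humezke and kodtanel both have last vowel 'e' yet inflect differently (humezkeeka, mikodtanelob), so the last vowel is not what conditions the rule; whether the stem ends in a vowel or a consonant is.
"lobsak" ends in a consonant. The stems ending in a consonant (kodtanel → mikodtanelob, hiztud → mihiztudob, wipubek → miwipubekob) add mi- … -ob around the stem.
The other pattern: stems ending in a vowel add -eka.
So lobsak → milobsakob.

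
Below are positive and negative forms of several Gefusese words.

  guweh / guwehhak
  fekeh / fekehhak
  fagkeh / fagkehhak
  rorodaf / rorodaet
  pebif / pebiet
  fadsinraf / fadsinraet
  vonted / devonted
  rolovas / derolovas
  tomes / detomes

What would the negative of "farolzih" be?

guweh and vonted both have last vowel 'e' yet inflect differently (guwehhak, devonted), so the last vowel is not what conditions the rule; the final letter is.
"farolzih" ends in -h. The stems ending in -h (guweh → guwehhak, fekeh → fekehhak, fagkeh → fagkehhak) double the final consonant and add -ak.
The other patterns: stems ending in -f drop the final letter and add -et; stems ending in -d or -s add the prefix de-.
So farolzih → farolzihhak.

farolzihhak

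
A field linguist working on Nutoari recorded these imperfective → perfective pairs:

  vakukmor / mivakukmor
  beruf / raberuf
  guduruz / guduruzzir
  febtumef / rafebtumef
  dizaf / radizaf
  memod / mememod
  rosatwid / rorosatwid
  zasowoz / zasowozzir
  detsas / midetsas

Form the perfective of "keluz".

"keluz" ends in -z. The stems ending in -z (zasowoz → zasowozzir, guduruz → guduruzzir) double the final consonant and add -ir.
The other patterns: stems ending in -d repeat the first consonant+vowel as a prefix; stems ending in -f add the prefix ra-; stems ending in -r or -s add the prefix mi-.
So keluz → keluzzir.

keluzzir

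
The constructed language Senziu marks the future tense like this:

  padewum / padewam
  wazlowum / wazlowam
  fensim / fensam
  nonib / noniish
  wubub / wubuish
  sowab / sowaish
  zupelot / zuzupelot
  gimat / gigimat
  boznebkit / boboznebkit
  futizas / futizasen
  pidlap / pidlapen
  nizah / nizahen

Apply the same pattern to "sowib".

"sowib" ends in -b. The stems ending in -b (nonib → noniish, wubub → wubuish, sowab → sowaish) drop the final letter and add -ish.
So sowib → sowiish.

sowiish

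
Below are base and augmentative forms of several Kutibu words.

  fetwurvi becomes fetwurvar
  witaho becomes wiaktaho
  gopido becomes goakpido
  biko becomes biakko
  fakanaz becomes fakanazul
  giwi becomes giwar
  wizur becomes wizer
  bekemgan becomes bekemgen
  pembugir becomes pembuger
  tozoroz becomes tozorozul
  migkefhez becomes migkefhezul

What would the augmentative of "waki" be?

tozoroz and gopido both have last vowel 'o' yet inflect differently (tozorozul, goakpido), so the last vowel is not what conditions the rule; the final letter is.
"waki" ends in -i. The stems ending in -i (giwi → giwar, fetwurvi → fetwurvar) drop the final letter and add -ar.
So waki → wakar.

wakar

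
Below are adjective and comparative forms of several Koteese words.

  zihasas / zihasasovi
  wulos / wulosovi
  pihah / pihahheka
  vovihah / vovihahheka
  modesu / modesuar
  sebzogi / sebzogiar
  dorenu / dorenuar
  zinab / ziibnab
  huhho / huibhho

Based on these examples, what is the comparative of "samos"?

samosovi

zihasas and pihah both have last vowel 'a' yet inflect differently (zihasasovi, pihahheka), so the last vowel is not what conditions the rule; the final letter is.
"samos" ends in -s. The stems ending in -s (zihasas → zihasasovi, wulos → wulosovi) add -ovi.
The other patterns: stems ending in -h double the final consonant and add -eka; stems ending in -i or -u add -ar; stems ending in -b or -o insert -ib- after the first vowel.
So samos → samosovi.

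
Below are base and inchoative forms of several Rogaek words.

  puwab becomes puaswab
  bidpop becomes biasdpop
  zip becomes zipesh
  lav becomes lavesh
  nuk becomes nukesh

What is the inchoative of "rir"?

riresh

"rir" has 1 vowel. The stems with 1 vowel (lav → lavesh, nuk → nukesh, zip → zipesh) add -esh.
So rir → riresh.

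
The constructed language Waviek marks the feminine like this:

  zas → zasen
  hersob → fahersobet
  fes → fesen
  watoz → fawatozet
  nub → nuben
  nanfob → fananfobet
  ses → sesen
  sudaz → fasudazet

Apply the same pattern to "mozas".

nub and nanfob both end in -b yet inflect differently (nuben, fananfobet), so the final letter is not what conditions the rule; the number of vowels is.
"mozas" has 2 vowels. The stems with 2 vowels (watoz → fawatozet, nanfob → fananfobet, sudaz → fasudazet) add fa- … -et around the stem.
The other pattern: stems with 1 vowel add -en.
So mozas → famozaset.

famozaset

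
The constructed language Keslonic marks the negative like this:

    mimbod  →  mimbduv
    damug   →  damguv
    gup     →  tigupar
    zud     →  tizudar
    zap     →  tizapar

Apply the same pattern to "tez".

titezar

mimbod and zud both end in -d yet inflect differently (mimbduv, tizudar), so the final letter is not what conditions the rule; the number of vowels is.
"tez" has 1 vowel. The stems with 1 vowel (gup → tigupar, zud → tizudar, zap → tizapar) add ti- … -ar around the stem.
The other pattern: stems with 2 vowels delete the last vowel and add -uv.
So tez → titezar.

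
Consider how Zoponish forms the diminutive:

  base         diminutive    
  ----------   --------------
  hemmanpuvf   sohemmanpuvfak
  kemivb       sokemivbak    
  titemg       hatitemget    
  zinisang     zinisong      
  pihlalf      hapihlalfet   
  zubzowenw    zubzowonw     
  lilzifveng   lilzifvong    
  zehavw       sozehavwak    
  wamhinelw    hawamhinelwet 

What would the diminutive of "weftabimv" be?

haweftabimvet

"weftabimv" has second-to-last letter 'm'. The one such stem in the data (titemg → hatitemget) adds ha- … -et around the stem, so the same rule applies.
The other patterns: stems whose second-to-last letter is 'n' change the last vowel to 'o'; stems whose second-to-last letter is 'v' add so- … -ak around the stem.
So weftabimv → haweftabimvet.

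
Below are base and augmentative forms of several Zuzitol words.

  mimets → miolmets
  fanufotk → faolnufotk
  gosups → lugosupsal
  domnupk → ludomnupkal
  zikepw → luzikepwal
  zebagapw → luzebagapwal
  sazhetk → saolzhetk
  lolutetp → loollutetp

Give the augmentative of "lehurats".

leolhurats

gosups and mimets both end in -s yet inflect differently (lugosupsal, miolmets), so the final letter is not what conditions the rule; the second-to-last letter is.
"lehurats" has second-to-last letter 't'. The stems whose second-to-last letter is 't' (mimets → miolmets, lolutetp → loollutetp, fanufotk → faolnufotk) insert -ol- after the first vowel.
The other pattern: stems whose second-to-last letter is 'p' add lu- … -al around the stem.
So lehurats → leolhurats.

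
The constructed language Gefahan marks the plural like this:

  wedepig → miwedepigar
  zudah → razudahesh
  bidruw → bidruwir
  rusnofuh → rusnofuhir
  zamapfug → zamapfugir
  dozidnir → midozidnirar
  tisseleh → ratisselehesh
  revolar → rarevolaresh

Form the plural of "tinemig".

mitinemigar

zamapfug and wedepig both end in -g yet inflect differently (zamapfugir, miwedepigar), so the final letter is not what conditions the rule; the last vowel is.
"tinemig" has last vowel 'i'. The stems whose last vowel is 'i' (wedepig → miwedepigar, dozidnir → midozidnirar) add mi- … -ar around the stem.
So tinemig → mitinemigar.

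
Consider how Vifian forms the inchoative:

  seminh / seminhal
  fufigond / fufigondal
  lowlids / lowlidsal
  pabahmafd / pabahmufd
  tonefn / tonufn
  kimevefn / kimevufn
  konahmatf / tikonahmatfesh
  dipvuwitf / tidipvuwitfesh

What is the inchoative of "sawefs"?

sawufs

fufigond and pabahmafd both end in -d yet inflect differently (fufigondal, pabahmufd), so the final letter is not what conditions the rule; the second-to-last letter is.
"sawefs" has second-to-last letter 'f'. The stems whose second-to-last letter is 'f' (pabahmafd → pabahmufd, tonefn → tonufn, kimevefn → kimevufn) change the last vowel to 'u'.
The other patterns: stems whose second-to-last letter is 'd' or 'n' add -al; stems whose second-to-last letter is 't' add ti- … -esh around the stem.
So sawefs → sawufs.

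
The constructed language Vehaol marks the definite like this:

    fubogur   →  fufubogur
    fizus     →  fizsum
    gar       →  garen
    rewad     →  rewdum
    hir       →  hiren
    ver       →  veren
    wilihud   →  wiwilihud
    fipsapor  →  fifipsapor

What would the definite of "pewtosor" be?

"pewtosor" has 3 vowels. The stems with 3 vowels (wilihud → wiwilihud, fipsapor → fifipsapor, fubogur → fufubogur) repeat the first consonant+vowel as a prefix.
The other patterns: stems with 1 vowel add -en; stems with 2 vowels delete the last vowel and add -um.
So pewtosor → pepewtosor.

pepewtosor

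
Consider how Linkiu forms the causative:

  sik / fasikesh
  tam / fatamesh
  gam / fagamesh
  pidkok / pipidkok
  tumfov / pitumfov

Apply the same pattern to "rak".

farakesh

sik and pidkok both end in -k yet inflect differently (fasikesh, pipidkok), so the final letter is not what conditions the rule; the number of vowels is.
"rak" has 1 vowel. The stems with 1 vowel (sik → fasikesh, tam → fatamesh, gam → fagamesh) add fa- … -esh around the stem.
The other pattern: stems with 2 vowels add the prefix pi-.
So rak → farakesh.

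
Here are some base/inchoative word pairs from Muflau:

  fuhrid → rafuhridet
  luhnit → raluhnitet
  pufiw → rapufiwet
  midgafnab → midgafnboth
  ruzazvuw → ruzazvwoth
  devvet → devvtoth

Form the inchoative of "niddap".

pufiw and ruzazvuw both end in -w yet inflect differently (rapufiwet, ruzazvwoth), so the final letter is not what conditions the rule; the last vowel is.
"niddap" has last vowel 'a'. The one such stem in the data (midgafnab → midgafnboth) deletes the last vowel and adds -oth (as do ruzazvuw, devvet), so the same rule applies.
So niddap → niddpoth.

niddpoth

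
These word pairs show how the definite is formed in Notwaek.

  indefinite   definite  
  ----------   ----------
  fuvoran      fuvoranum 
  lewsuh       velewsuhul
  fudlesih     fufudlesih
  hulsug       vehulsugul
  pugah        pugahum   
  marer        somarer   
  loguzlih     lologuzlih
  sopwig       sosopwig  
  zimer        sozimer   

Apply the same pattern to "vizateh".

sovizateh

fudlesih and pugah both end in -h yet inflect differently (fufudlesih, pugahum), so the final letter is not what conditions the rule; the last vowel is.
"vizateh" has last vowel 'e'. The stems whose last vowel is 'e' (marer → somarer, zimer → sozimer) add the prefix so-.
The other patterns: stems whose last vowel is 'i' repeat the first consonant+vowel as a prefix; stems whose last vowel is 'a' add -um; stems whose last vowel is 'u' add ve- … -ul around the stem.
So vizateh → sovizateh.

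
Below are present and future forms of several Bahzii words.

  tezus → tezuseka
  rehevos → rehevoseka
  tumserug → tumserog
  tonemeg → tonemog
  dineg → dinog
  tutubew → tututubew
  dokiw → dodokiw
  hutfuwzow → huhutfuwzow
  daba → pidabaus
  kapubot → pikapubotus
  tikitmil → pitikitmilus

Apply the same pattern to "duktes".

tezus and tumserug both have last vowel 'u' yet inflect differently (tezuseka, tumserog), so the last vowel is not what conditions the rule; the final letter is.
"duktes" ends in -s. The stems ending in -s (tezus → tezuseka, rehevos → rehevoseka) add -eka.
The other patterns: stems ending in -g change the last vowel to 'o'; stems ending in -w repeat the first consonant+vowel as a prefix; stems ending in -a, -l or -t add pi- … -us around the stem.
So duktes → dukteseka.

dukteseka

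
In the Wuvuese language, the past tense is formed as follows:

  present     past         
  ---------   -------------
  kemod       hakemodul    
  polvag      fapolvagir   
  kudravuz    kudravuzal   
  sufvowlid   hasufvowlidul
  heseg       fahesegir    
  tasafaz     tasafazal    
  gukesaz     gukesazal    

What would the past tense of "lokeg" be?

falokegir

gukesaz and polvag both have last vowel 'a' yet inflect differently (gukesazal, fapolvagir), so the last vowel is not what conditions the rule; the final letter is.
"lokeg" ends in -g. The stems ending in -g (heseg → fahesegir, polvag → fapolvagir) add fa- … -ir around the stem.
The other patterns: stems ending in -z add -al; stems ending in -d add ha- … -ul around the stem.
So lokeg → falokegir.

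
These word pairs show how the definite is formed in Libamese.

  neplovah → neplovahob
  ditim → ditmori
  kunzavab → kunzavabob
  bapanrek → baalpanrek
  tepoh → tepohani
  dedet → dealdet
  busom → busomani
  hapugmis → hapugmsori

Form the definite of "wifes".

wialfes

neplovah and tepoh both end in -h yet inflect differently (neplovahob, tepohani), so the final letter is not what conditions the rule; the last vowel is.
"wifes" has last vowel 'e'. The stems whose last vowel is 'e' (bapanrek → baalpanrek, dedet → dealdet) insert -al- after the first vowel.
So wifes → wialfes.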